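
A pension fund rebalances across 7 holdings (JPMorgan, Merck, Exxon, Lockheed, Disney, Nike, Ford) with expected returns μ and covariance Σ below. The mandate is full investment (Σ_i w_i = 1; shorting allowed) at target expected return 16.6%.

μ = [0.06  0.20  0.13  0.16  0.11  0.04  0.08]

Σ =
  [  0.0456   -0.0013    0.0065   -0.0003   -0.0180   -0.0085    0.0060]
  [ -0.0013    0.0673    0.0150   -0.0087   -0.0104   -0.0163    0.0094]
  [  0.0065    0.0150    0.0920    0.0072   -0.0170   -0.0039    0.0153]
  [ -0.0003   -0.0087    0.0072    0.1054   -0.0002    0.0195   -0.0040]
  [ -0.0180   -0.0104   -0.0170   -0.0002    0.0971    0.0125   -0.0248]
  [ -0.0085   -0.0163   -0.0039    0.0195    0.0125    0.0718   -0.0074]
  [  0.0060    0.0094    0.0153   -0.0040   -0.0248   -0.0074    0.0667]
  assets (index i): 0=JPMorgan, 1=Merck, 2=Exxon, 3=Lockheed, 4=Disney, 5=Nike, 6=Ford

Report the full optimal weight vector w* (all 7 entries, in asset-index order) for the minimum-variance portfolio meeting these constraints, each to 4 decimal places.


u=Σ⁻¹μ = [2.2060  3.4352  0.8010  1.6357  2.2859  0.9422  1.3857]
v=Σ⁻¹𝟙 = [31.2495  20.3416  6.4410  8.1346  21.7488  18.5022  18.4643]
a=μᵀu=1.585246  b=𝟙ᵀu=12.691750  c=𝟙ᵀv=124.881998  D=ac−b²=36.888161
λ₁=(c·0.166−b)/D = (124.881998·0.166−12.691750)/36.888161 = 0.217920
λ₂=(a−b·0.166)/D = (1.585246−12.691750·0.166)/36.888161 = -0.014140
w* = 0.217920·u + -0.014140·v:
  w_0 = 0.217920·2.2060 + -0.014140·31.2495 = 0.0389  (JPMorgan)
  w_1 = 0.217920·3.4352 + -0.014140·20.3416 = 0.4610  (Merck)
  w_2 = 0.217920·0.8010 + -0.014140·6.4410 = 0.0835  (Exxon)
  w_3 = 0.217920·1.6357 + -0.014140·8.1346 = 0.2414  (Lockheed)
  w_4 = 0.217920·2.2859 + -0.014140·21.7488 = 0.1906  (Disney)
  w_5 = 0.217920·0.9422 + -0.014140·18.5022 = -0.0563  (Nike)
  w_6 = 0.217920·1.3857 + -0.014140·18.4643 = 0.0409  (Ford)
Σw_i=1.0000  μᵀw=0.1660
σ²=wᵀΣw=λ₁·μ_p+λ₂ = 0.217920·0.166 + -0.014140 = 0.022035 ≈ 0.0220

0.0389  0.4610  0.0835  0.2414  0.1906  -0.0563  0.0409


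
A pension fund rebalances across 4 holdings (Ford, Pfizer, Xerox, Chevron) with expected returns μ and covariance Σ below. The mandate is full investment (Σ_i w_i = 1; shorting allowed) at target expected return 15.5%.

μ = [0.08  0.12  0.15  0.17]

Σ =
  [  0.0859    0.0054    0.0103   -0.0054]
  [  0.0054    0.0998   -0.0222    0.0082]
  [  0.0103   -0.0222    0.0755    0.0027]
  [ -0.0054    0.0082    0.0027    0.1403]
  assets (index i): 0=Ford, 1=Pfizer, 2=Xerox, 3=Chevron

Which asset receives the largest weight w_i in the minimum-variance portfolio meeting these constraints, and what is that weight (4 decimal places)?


u=Σ⁻¹μ = [0.6202  1.5976  2.3327  1.0973]
v=Σ⁻¹𝟙 = [9.4254  12.3982  15.3734  6.4699]
a=μᵀu=0.777762  b=𝟙ᵀu=5.647698  c=𝟙ᵀv=43.666826  D=ac−b²=2.065894
λ₁=(c·0.155−b)/D = (43.666826·0.155−5.647698)/2.065894 = 0.542457
λ₂=(a−b·0.155)/D = (0.777762−5.647698·0.155)/2.065894 = -0.047259
w* = 0.542457·u + -0.047259·v:
  w_0 = 0.542457·0.6202 + -0.047259·9.4254 = -0.1090  (Ford)
  w_1 = 0.542457·1.5976 + -0.047259·12.3982 = 0.2807  (Pfizer)
  w_2 = 0.542457·2.3327 + -0.047259·15.3734 = 0.5388  (Xerox)
  w_3 = 0.542457·1.0973 + -0.047259·6.4699 = 0.2895  (Chevron)
Σw_i=1.0000  μᵀw=0.1550
σ²=wᵀΣw=λ₁·μ_p+λ₂ = 0.542457·0.155 + -0.047259 = 0.036822 ≈ 0.0368

Xerox (0.5388)


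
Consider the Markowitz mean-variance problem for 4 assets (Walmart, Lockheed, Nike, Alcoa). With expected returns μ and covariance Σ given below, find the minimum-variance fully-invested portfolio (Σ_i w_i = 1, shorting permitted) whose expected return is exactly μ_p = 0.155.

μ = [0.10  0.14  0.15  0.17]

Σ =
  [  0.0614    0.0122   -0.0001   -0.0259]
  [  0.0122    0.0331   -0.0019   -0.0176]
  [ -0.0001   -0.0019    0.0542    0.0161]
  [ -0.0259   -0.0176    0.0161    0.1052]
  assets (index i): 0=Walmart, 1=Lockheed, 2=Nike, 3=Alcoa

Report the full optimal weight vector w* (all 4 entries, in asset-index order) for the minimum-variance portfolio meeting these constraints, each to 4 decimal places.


-0.1010  0.5706  0.2478  0.2827

g=Σ⁻¹μ = [1.6971  5.0853  2.1917  2.5491]
h=Σ⁻¹𝟙 = [16.7694  33.9504  14.5976  17.0802]
a=μᵀg=1.643767  b=𝟙ᵀg=11.523275  c=𝟙ᵀh=82.397641  D=ac−b²=2.656620
λ₁=(c·0.155−b)/D = (82.397641·0.155−11.523275)/2.656620 = 0.469905
λ₂=(a−b·0.155)/D = (1.643767−11.523275·0.155)/2.656620 = -0.053580
w* = 0.469905·g + -0.053580·h:
  w_0 = 0.469905·1.6971 + -0.053580·16.7694 = -0.1010  (Walmart)
  w_1 = 0.469905·5.0853 + -0.053580·33.9504 = 0.5706  (Lockheed)
  w_2 = 0.469905·2.1917 + -0.053580·14.5976 = 0.2478  (Nike)
  w_3 = 0.469905·2.5491 + -0.053580·17.0802 = 0.2827  (Alcoa)
Σw_i=1.0000  μᵀw=0.1550
σ²=wᵀΣw=λ₁·μ_p+λ₂ = 0.469905·0.155 + -0.053580 = 0.019256 ≈ 0.0193


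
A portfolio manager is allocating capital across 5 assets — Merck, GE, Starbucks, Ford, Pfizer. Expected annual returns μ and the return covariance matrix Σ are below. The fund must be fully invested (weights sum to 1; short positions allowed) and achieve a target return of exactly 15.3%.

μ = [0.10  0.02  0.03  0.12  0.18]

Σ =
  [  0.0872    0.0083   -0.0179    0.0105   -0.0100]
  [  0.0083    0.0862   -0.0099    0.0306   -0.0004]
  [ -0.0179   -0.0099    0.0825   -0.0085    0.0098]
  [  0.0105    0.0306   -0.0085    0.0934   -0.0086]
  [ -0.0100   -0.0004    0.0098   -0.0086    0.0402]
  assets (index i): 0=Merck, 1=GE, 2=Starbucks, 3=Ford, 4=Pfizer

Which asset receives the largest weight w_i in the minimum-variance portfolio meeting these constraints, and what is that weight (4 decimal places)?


Pfizer (0.6022)

g=Σ⁻¹μ = [1.6235  -0.5017  0.2198  1.7655  5.2006]
h=Σ⁻¹𝟙 = [15.5471  8.2940  14.2603  10.0718  27.5038]
a=μᵀg=1.306872  b=𝟙ᵀg=8.307703  c=𝟙ᵀh=75.676996  D=ac−b²=29.882181
λ₁=(c·0.153−b)/D = (75.676996·0.153−8.307703)/29.882181 = 0.109459
λ₂=(a−b·0.153)/D = (1.306872−8.307703·0.153)/29.882181 = 0.001198
w* = 0.109459·g + 0.001198·h:
  w_0 = 0.109459·1.6235 + 0.001198·15.5471 = 0.1963  (Merck)
  w_1 = 0.109459·-0.5017 + 0.001198·8.2940 = -0.0450  (GE)
  w_2 = 0.109459·0.2198 + 0.001198·14.2603 = 0.0411  (Starbucks)
  w_3 = 0.109459·1.7655 + 0.001198·10.0718 = 0.2053  (Ford)
  w_4 = 0.109459·5.2006 + 0.001198·27.5038 = 0.6022  (Pfizer)
Σw_i=1.0000  μᵀw=0.1530
σ²=wᵀΣw=λ₁·μ_p+λ₂ = 0.109459·0.153 + 0.001198 = 0.017945 ≈ 0.0179


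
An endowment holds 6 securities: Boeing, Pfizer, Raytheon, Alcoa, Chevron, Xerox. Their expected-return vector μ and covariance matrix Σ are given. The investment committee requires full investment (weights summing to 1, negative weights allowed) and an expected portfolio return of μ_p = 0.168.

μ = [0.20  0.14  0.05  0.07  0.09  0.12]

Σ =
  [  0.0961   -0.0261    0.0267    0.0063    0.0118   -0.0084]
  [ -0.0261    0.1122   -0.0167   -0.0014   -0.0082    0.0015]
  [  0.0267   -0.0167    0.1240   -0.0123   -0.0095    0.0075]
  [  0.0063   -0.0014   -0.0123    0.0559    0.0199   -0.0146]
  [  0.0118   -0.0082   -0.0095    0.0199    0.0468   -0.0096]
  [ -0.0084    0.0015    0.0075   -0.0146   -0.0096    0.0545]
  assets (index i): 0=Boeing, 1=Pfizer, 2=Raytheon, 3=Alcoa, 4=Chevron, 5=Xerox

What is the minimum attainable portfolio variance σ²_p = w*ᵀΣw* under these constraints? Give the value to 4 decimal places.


p=Σ⁻¹μ = [2.5385  1.9705  0.1913  1.2478  1.7850  3.1612]
q=Σ⁻¹𝟙 = [10.1316  14.0911  9.6127  18.8618  20.7317  26.9042]
a=μᵀp=1.420487  b=𝟙ᵀp=10.894401  c=𝟙ᵀq=100.333181  D=ac−b²=23.834054
λ₁=(c·0.168−b)/D = (100.333181·0.168−10.894401)/23.834054 = 0.250128
λ₂=(a−b·0.168)/D = (1.420487−10.894401·0.168)/23.834054 = -0.017193
w* = 0.250128·p + -0.017193·q:
  w_0 = 0.250128·2.5385 + -0.017193·10.1316 = 0.4608  (Boeing)
  w_1 = 0.250128·1.9705 + -0.017193·14.0911 = 0.2506  (Pfizer)
  w_2 = 0.250128·0.1913 + -0.017193·9.6127 = -0.1174  (Raytheon)
  w_3 = 0.250128·1.2478 + -0.017193·18.8618 = -0.0122  (Alcoa)
  w_4 = 0.250128·1.7850 + -0.017193·20.7317 = 0.0900  (Chevron)
  w_5 = 0.250128·3.1612 + -0.017193·26.9042 = 0.3282  (Xerox)
Σw_i=1.0000  μᵀw=0.1680
σ²=wᵀΣw=λ₁·μ_p+λ₂ = 0.250128·0.168 + -0.017193 = 0.024829 ≈ 0.0248

0.0248


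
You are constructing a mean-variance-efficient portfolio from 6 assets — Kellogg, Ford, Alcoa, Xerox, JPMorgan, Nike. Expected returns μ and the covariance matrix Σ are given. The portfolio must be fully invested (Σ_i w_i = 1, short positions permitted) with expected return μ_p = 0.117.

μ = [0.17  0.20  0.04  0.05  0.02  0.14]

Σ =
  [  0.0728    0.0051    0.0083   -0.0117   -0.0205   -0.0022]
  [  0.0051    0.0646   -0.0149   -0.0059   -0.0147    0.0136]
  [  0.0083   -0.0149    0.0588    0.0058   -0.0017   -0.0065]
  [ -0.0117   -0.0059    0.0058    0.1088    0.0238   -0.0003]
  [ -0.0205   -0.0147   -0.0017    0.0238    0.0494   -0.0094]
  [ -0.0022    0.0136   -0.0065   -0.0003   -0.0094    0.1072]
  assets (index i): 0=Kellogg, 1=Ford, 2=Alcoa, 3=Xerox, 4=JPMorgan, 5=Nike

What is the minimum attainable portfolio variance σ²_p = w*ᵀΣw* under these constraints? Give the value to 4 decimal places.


p=Σ⁻¹μ = [2.7904  3.5936  1.3870  0.2753  2.7825  1.2362]
q=Σ⁻¹𝟙 = [20.9034  25.5811  22.5359  3.3858  37.8056  11.2030]
a=μᵀp=1.491061  b=𝟙ᵀp=12.065034  c=𝟙ᵀq=121.414678  D=ac−b²=35.471675
λ₁=(c·0.117−b)/D = (121.414678·0.117−12.065034)/35.471675 = 0.060343
λ₂=(a−b·0.117)/D = (1.491061−12.065034·0.117)/35.471675 = 0.002240
w* = 0.060343·p + 0.002240·q:
  w_0 = 0.060343·2.7904 + 0.002240·20.9034 = 0.2152  (Kellogg)
  w_1 = 0.060343·3.5936 + 0.002240·25.5811 = 0.2742  (Ford)
  w_2 = 0.060343·1.3870 + 0.002240·22.5359 = 0.1342  (Alcoa)
  w_3 = 0.060343·0.2753 + 0.002240·3.3858 = 0.0242  (Xerox)
  w_4 = 0.060343·2.7825 + 0.002240·37.8056 = 0.2526  (JPMorgan)
  w_5 = 0.060343·1.2362 + 0.002240·11.2030 = 0.0997  (Nike)
Σw_i=1.0000  μᵀw=0.1170
σ²=wᵀΣw=λ₁·μ_p+λ₂ = 0.060343·0.117 + 0.002240 = 0.009300 ≈ 0.0093

0.0093


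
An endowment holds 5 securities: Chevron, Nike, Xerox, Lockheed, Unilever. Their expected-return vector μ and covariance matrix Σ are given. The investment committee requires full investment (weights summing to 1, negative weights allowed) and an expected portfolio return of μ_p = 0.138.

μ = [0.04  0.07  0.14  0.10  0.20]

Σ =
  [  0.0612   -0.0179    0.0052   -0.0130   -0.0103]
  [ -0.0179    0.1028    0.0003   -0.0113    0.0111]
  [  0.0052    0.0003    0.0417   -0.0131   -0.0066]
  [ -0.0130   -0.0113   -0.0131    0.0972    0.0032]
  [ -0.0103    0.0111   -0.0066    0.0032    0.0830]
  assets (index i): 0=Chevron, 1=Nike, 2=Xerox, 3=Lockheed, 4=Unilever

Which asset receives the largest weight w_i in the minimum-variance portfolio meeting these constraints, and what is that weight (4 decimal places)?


Xerox (0.4142)

u=Σ⁻¹μ = [1.3736  0.8081  4.1719  1.7787  2.7352]
v=Σ⁻¹𝟙 = [24.5261  14.3716  29.0181  18.6641  14.7577]
a=μᵀu=1.420486  b=𝟙ᵀu=10.867534  c=𝟙ᵀv=101.337574  D=ac−b²=25.845290
λ₁=(c·0.138−b)/D = (101.337574·0.138−10.867534)/25.845290 = 0.120604
λ₂=(a−b·0.138)/D = (1.420486−10.867534·0.138)/25.845290 = -0.003066
w* = 0.120604·u + -0.003066·v:
  w_0 = 0.120604·1.3736 + -0.003066·24.5261 = 0.0905  (Chevron)
  w_1 = 0.120604·0.8081 + -0.003066·14.3716 = 0.0534  (Nike)
  w_2 = 0.120604·4.1719 + -0.003066·29.0181 = 0.4142  (Xerox)
  w_3 = 0.120604·1.7787 + -0.003066·18.6641 = 0.1573  (Lockheed)
  w_4 = 0.120604·2.7352 + -0.003066·14.7577 = 0.2846  (Unilever)
Σw_i=1.0000  μᵀw=0.1380
σ²=wᵀΣw=λ₁·μ_p+λ₂ = 0.120604·0.138 + -0.003066 = 0.013578 ≈ 0.0136


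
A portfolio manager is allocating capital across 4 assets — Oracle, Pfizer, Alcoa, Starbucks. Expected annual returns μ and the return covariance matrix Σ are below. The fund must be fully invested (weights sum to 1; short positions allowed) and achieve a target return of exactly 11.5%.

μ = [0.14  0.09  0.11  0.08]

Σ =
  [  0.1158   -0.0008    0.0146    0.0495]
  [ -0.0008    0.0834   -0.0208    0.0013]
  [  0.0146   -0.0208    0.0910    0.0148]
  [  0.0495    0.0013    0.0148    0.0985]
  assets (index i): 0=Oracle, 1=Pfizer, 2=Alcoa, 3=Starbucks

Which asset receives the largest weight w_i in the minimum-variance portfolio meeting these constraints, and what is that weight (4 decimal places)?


Alcoa (0.3605)

g=Σ⁻¹μ = [1.0133  1.4266  1.3593  0.0799]
h=Σ⁻¹𝟙 = [4.7070  15.1322  12.7707  5.6683]
a=μᵀg=0.426174  b=𝟙ᵀg=3.879128  c=𝟙ᵀh=38.278264  D=ac−b²=1.265575
λ₁=(c·0.115−b)/D = (38.278264·0.115−3.879128)/1.265575 = 0.413150
λ₂=(a−b·0.115)/D = (0.426174−3.879128·0.115)/1.265575 = -0.015744
w* = 0.413150·g + -0.015744·h:
  w_0 = 0.413150·1.0133 + -0.015744·4.7070 = 0.3445  (Oracle)
  w_1 = 0.413150·1.4266 + -0.015744·15.1322 = 0.3512  (Pfizer)
  w_2 = 0.413150·1.3593 + -0.015744·12.7707 = 0.3605  (Alcoa)
  w_3 = 0.413150·0.0799 + -0.015744·5.6683 = -0.0562  (Starbucks)
Σw_i=1.0000  μᵀw=0.1150
σ²=wᵀΣw=λ₁·μ_p+λ₂ = 0.413150·0.115 + -0.015744 = 0.031768 ≈ 0.0318


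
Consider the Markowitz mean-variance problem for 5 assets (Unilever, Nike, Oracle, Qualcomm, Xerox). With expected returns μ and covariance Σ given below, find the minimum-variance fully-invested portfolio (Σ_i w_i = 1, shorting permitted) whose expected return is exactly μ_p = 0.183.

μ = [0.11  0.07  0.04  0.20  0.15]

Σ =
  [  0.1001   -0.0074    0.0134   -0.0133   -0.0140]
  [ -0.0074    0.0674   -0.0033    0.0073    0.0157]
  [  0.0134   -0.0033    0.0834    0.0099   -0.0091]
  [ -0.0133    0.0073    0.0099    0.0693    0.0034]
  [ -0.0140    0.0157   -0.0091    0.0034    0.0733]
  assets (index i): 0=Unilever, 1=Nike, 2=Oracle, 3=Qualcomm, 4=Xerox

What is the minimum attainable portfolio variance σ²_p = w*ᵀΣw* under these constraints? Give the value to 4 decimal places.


0.0307

x=Σ⁻¹μ = [1.8322  0.4030  0.0733  3.0779  2.1763]
y=Σ⁻¹𝟙 = [13.2965  12.0114  10.2766  13.5490  14.2568]
a=μᵀx=1.174727  b=𝟙ᵀx=7.562795  c=𝟙ᵀy=63.390230  D=ac−b²=17.270325
λ₁=(c·0.183−b)/D = (63.390230·0.183−7.562795)/17.270325 = 0.233789
λ₂=(a−b·0.183)/D = (1.174727−7.562795·0.183)/17.270325 = -0.012117
w* = 0.233789·x + -0.012117·y:
  w_0 = 0.233789·1.8322 + -0.012117·13.2965 = 0.2672  (Unilever)
  w_1 = 0.233789·0.4030 + -0.012117·12.0114 = -0.0513  (Nike)
  w_2 = 0.233789·0.0733 + -0.012117·10.2766 = -0.1074  (Oracle)
  w_3 = 0.233789·3.0779 + -0.012117·13.5490 = 0.5554  (Qualcomm)
  w_4 = 0.233789·2.1763 + -0.012117·14.2568 = 0.3361  (Xerox)
Σw_i=1.0000  μᵀw=0.1830
σ²=wᵀΣw=λ₁·μ_p+λ₂ = 0.233789·0.183 + -0.012117 = 0.030666 ≈ 0.0307


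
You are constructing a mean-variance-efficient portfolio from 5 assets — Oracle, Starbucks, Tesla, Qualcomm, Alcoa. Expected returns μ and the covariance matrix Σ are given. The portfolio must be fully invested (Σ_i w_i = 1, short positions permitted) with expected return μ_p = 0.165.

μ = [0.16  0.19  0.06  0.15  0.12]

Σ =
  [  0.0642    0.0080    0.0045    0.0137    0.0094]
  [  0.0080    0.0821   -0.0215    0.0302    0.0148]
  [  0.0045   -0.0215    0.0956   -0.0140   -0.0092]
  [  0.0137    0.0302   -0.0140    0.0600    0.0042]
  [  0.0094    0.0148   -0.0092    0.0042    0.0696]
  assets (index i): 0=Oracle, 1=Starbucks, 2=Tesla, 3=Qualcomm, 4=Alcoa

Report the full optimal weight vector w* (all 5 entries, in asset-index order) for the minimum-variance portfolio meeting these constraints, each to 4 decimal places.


p=Σ⁻¹μ = [1.7016  1.7279  1.2649  1.4524  1.2064]
q=Σ⁻¹𝟙 = [8.8497  8.1264  15.0166  13.1751  12.6345]
a=μᵀp=1.039104  b=𝟙ᵀp=7.353372  c=𝟙ᵀq=57.802286  D=ac−b²=5.990498
λ₁=(c·0.165−b)/D = (57.802286·0.165−7.353372)/5.990498 = 0.364578
λ₂=(a−b·0.165)/D = (1.039104−7.353372·0.165)/5.990498 = -0.029080
w* = 0.364578·p + -0.029080·q:
  w_0 = 0.364578·1.7016 + -0.029080·8.8497 = 0.3630  (Oracle)
  w_1 = 0.364578·1.7279 + -0.029080·8.1264 = 0.3937  (Starbucks)
  w_2 = 0.364578·1.2649 + -0.029080·15.0166 = 0.0245  (Tesla)
  w_3 = 0.364578·1.4524 + -0.029080·13.1751 = 0.1464  (Qualcomm)
  w_4 = 0.364578·1.2064 + -0.029080·12.6345 = 0.0724  (Alcoa)
Σw_i=1.0000  μᵀw=0.1650
σ²=wᵀΣw=λ₁·μ_p+λ₂ = 0.364578·0.165 + -0.029080 = 0.031076 ≈ 0.0311

0.3630  0.3937  0.0245  0.1464  0.0724


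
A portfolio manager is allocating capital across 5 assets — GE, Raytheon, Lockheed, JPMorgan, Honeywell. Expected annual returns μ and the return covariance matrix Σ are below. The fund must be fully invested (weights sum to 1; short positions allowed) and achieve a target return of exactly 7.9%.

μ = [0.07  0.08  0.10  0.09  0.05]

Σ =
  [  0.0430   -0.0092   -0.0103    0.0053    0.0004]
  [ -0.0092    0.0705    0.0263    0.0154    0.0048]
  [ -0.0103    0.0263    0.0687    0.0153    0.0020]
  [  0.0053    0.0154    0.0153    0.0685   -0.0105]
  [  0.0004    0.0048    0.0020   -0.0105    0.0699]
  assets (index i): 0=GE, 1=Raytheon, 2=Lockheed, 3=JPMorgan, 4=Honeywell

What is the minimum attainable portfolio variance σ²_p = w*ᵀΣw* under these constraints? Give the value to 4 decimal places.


p=Σ⁻¹μ = [1.9706  0.6798  1.2828  0.8364  0.7463]
q=Σ⁻¹𝟙 = [26.9755  10.0424  12.1546  9.7741  14.5826]
a=μᵀp=0.433201  b=𝟙ᵀp=5.515944  c=𝟙ᵀq=73.529304  D=ac−b²=1.427323
λ₁=(c·0.079−b)/D = (73.529304·0.079−5.515944)/1.427323 = 0.205189
λ₂=(a−b·0.079)/D = (0.433201−5.515944·0.079)/1.427323 = -0.001793
w* = 0.205189·p + -0.001793·q:
  w_0 = 0.205189·1.9706 + -0.001793·26.9755 = 0.3560  (GE)
  w_1 = 0.205189·0.6798 + -0.001793·10.0424 = 0.1215  (Raytheon)
  w_2 = 0.205189·1.2828 + -0.001793·12.1546 = 0.2414  (Lockheed)
  w_3 = 0.205189·0.8364 + -0.001793·9.7741 = 0.1541  (JPMorgan)
  w_4 = 0.205189·0.7463 + -0.001793·14.5826 = 0.1270  (Honeywell)
Σw_i=1.0000  μᵀw=0.0790
σ²=wᵀΣw=λ₁·μ_p+λ₂ = 0.205189·0.079 + -0.001793 = 0.014417 ≈ 0.0144

0.0144


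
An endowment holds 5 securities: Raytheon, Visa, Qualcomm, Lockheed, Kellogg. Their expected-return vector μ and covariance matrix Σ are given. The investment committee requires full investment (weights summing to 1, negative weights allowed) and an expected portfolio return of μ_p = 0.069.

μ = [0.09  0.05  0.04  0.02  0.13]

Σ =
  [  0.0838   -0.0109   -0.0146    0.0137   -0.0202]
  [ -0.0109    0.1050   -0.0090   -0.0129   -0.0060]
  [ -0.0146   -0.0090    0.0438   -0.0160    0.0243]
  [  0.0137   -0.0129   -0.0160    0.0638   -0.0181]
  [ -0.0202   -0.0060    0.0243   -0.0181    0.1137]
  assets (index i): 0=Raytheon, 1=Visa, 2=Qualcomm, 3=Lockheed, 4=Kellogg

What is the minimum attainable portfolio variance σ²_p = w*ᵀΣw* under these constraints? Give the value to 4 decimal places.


u=Σ⁻¹μ = [1.5903  0.9239  1.1891  0.8413  1.3544]
v=Σ⁻¹𝟙 = [18.6945  18.6228  37.7290  27.5602  9.4230]
a=μᵀu=0.429788  b=𝟙ᵀu=5.898997  c=𝟙ᵀv=112.029473  D=ac−b²=13.350773
λ₁=(c·0.069−b)/D = (112.029473·0.069−5.898997)/13.350773 = 0.137148
λ₂=(a−b·0.069)/D = (0.429788−5.898997·0.069)/13.350773 = 0.001705
w* = 0.137148·u + 0.001705·v:
  w_0 = 0.137148·1.5903 + 0.001705·18.6945 = 0.2500  (Raytheon)
  w_1 = 0.137148·0.9239 + 0.001705·18.6228 = 0.1585  (Visa)
  w_2 = 0.137148·1.1891 + 0.001705·37.7290 = 0.2274  (Qualcomm)
  w_3 = 0.137148·0.8413 + 0.001705·27.5602 = 0.1624  (Lockheed)
  w_4 = 0.137148·1.3544 + 0.001705·9.4230 = 0.2018  (Kellogg)
Σw_i=1.0000  μᵀw=0.0690
σ²=wᵀΣw=λ₁·μ_p+λ₂ = 0.137148·0.069 + 0.001705 = 0.011168 ≈ 0.0112

0.0112


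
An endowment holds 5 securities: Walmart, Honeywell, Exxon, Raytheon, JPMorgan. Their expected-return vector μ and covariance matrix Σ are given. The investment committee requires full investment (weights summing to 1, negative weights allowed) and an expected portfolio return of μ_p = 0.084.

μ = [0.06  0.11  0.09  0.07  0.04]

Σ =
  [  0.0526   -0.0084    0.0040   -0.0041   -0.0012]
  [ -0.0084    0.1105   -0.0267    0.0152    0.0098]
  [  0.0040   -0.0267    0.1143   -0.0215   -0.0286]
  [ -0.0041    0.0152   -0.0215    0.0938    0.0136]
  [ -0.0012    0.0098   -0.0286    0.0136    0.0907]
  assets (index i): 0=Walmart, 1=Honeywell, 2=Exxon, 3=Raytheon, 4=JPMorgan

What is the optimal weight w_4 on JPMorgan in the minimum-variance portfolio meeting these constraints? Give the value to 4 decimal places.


0.0545

x=Σ⁻¹μ = [1.3165  1.2524  1.3440  0.8184  0.6242]
y=Σ⁻¹𝟙 = [20.8564  11.8055  16.2944  11.4446  13.4477]
a=μᵀx=0.419970  b=𝟙ᵀx=5.355516  c=𝟙ᵀy=73.848632  D=ac−b²=2.332656
λ₁=(c·0.084−b)/D = (73.848632·0.084−5.355516)/2.332656 = 0.363435
λ₂=(a−b·0.084)/D = (0.419970−5.355516·0.084)/2.332656 = -0.012815
w* = 0.363435·x + -0.012815·y:
  w_0 = 0.363435·1.3165 + -0.012815·20.8564 = 0.2112  (Walmart)
  w_1 = 0.363435·1.2524 + -0.012815·11.8055 = 0.3039  (Honeywell)
  w_2 = 0.363435·1.3440 + -0.012815·16.2944 = 0.2796  (Exxon)
  w_3 = 0.363435·0.8184 + -0.012815·11.4446 = 0.1508  (Raytheon)
  w_4 = 0.363435·0.6242 + -0.012815·13.4477 = 0.0545  (JPMorgan)
Σw_i=1.0000  μᵀw=0.0840
σ²=wᵀΣw=λ₁·μ_p+λ₂ = 0.363435·0.084 + -0.012815 = 0.017713 ≈ 0.0177


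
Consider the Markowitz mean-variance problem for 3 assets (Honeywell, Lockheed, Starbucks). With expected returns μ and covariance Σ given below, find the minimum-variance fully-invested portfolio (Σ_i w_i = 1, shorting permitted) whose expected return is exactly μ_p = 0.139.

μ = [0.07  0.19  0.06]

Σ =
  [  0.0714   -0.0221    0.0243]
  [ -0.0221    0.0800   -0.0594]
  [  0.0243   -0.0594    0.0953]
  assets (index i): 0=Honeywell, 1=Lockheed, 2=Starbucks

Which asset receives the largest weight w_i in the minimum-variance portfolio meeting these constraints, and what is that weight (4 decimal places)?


p=Σ⁻¹μ = [1.4279  5.5223  3.7075]
q=Σ⁻¹𝟙 = [15.7257  40.3164  31.6124]
a=μᵀp=1.371634  b=𝟙ᵀp=10.657660  c=𝟙ᵀq=87.654476  D=ac−b²=6.644181
λ₁=(c·0.139−b)/D = (87.654476·0.139−10.657660)/6.644181 = 0.229722
λ₂=(a−b·0.139)/D = (1.371634−10.657660·0.139)/6.644181 = -0.016523
w* = 0.229722·p + -0.016523·q:
  w_0 = 0.229722·1.4279 + -0.016523·15.7257 = 0.0682  (Honeywell)
  w_1 = 0.229722·5.5223 + -0.016523·40.3164 = 0.6024  (Lockheed)
  w_2 = 0.229722·3.7075 + -0.016523·31.6124 = 0.3294  (Starbucks)
Σw_i=1.0000  μᵀw=0.1390
σ²=wᵀΣw=λ₁·μ_p+λ₂ = 0.229722·0.139 + -0.016523 = 0.015409 ≈ 0.0154

Lockheed (0.6024)


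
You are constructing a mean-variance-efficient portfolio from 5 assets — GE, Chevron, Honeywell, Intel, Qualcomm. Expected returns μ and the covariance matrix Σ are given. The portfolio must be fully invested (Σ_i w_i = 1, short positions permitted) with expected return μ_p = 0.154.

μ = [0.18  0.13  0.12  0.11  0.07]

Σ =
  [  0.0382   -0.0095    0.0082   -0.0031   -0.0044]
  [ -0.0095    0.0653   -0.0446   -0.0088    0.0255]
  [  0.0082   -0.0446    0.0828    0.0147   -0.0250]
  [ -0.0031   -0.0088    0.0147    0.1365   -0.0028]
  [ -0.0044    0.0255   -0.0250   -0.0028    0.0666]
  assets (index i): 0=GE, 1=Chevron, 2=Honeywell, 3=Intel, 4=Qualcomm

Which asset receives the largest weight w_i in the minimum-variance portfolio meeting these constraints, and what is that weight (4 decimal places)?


u=Σ⁻¹μ = [5.3460  5.1288  3.8015  0.8671  0.9039]
v=Σ⁻¹𝟙 = [30.7663  36.7418  32.1734  7.2437  15.3614]
a=μᵀu=2.243854  b=𝟙ᵀu=16.047274  c=𝟙ᵀv=122.286579  D=ac−b²=16.878188
λ₁=(c·0.154−b)/D = (122.286579·0.154−16.047274)/16.878188 = 0.164998
λ₂=(a−b·0.154)/D = (2.243854−16.047274·0.154)/16.878188 = -0.013475
w* = 0.164998·u + -0.013475·v:
  w_0 = 0.164998·5.3460 + -0.013475·30.7663 = 0.4675  (GE)
  w_1 = 0.164998·5.1288 + -0.013475·36.7418 = 0.3512  (Chevron)
  w_2 = 0.164998·3.8015 + -0.013475·32.1734 = 0.1937  (Honeywell)
  w_3 = 0.164998·0.8671 + -0.013475·7.2437 = 0.0455  (Intel)
  w_4 = 0.164998·0.9039 + -0.013475·15.3614 = -0.0578  (Qualcomm)
Σw_i=1.0000  μᵀw=0.1540
σ²=wᵀΣw=λ₁·μ_p+λ₂ = 0.164998·0.154 + -0.013475 = 0.011935 ≈ 0.0119

GE (0.4675)


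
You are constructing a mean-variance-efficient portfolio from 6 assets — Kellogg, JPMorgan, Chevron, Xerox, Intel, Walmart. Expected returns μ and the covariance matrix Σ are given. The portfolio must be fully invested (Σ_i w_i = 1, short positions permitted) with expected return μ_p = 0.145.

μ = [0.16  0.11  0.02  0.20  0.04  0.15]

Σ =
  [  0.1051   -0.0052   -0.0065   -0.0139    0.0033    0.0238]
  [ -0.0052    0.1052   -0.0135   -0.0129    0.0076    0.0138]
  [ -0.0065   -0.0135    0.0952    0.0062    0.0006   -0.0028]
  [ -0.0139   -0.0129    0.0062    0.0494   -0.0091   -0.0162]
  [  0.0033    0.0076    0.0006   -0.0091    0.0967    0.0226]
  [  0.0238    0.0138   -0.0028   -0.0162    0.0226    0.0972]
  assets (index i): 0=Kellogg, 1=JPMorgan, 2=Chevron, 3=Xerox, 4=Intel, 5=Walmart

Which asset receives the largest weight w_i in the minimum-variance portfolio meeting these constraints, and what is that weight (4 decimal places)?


x=Σ⁻¹μ = [1.9658  1.6162  0.2556  5.6116  0.3502  1.6936]
y=Σ⁻¹𝟙 = [12.7152  13.5418  11.4957  30.4537  9.6721  8.4100]
a=μᵀx=1.887793  b=𝟙ᵀx=11.493083  c=𝟙ᵀy=86.288597  D=ac−b²=30.804012
λ₁=(c·0.145−b)/D = (86.288597·0.145−11.493083)/30.804012 = 0.033072
λ₂=(a−b·0.145)/D = (1.887793−11.493083·0.145)/30.804012 = 0.007184
w* = 0.033072·x + 0.007184·y:
  w_0 = 0.033072·1.9658 + 0.007184·12.7152 = 0.1564  (Kellogg)
  w_1 = 0.033072·1.6162 + 0.007184·13.5418 = 0.1507  (JPMorgan)
  w_2 = 0.033072·0.2556 + 0.007184·11.4957 = 0.0910  (Chevron)
  w_3 = 0.033072·5.6116 + 0.007184·30.4537 = 0.4044  (Xerox)
  w_4 = 0.033072·0.3502 + 0.007184·9.6721 = 0.0811  (Intel)
  w_5 = 0.033072·1.6936 + 0.007184·8.4100 = 0.1164  (Walmart)
Σw_i=1.0000  μᵀw=0.1450
σ²=wᵀΣw=λ₁·μ_p+λ₂ = 0.033072·0.145 + 0.007184 = 0.011979 ≈ 0.0120

Xerox (0.4044)


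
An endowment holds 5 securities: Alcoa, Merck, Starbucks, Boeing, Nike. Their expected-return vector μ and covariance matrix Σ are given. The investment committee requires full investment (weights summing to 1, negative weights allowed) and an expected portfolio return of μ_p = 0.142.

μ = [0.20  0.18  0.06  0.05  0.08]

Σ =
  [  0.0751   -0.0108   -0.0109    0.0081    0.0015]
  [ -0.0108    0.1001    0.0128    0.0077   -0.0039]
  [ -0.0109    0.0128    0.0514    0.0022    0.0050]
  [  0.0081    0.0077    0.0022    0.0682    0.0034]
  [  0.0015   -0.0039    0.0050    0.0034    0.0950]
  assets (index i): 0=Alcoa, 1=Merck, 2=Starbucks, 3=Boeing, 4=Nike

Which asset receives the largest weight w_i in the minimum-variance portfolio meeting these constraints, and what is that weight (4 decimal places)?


g=Σ⁻¹μ = [3.1096  2.0012  1.2474  0.0574  0.8075]
h=Σ⁻¹𝟙 = [16.0463  8.7898  19.3137  10.6811  9.2350]
a=μᵀg=1.124461  b=𝟙ᵀg=7.223103  c=𝟙ᵀh=64.065926  D=ac−b²=19.866431
λ₁=(c·0.142−b)/D = (64.065926·0.142−7.223103)/19.866431 = 0.094343
λ₂=(a−b·0.142)/D = (1.124461−7.223103·0.142)/19.866431 = 0.004972
w* = 0.094343·g + 0.004972·h:
  w_0 = 0.094343·3.1096 + 0.004972·16.0463 = 0.3732  (Alcoa)
  w_1 = 0.094343·2.0012 + 0.004972·8.7898 = 0.2325  (Merck)
  w_2 = 0.094343·1.2474 + 0.004972·19.3137 = 0.2137  (Starbucks)
  w_3 = 0.094343·0.0574 + 0.004972·10.6811 = 0.0585  (Boeing)
  w_4 = 0.094343·0.8075 + 0.004972·9.2350 = 0.1221  (Nike)
Σw_i=1.0000  μᵀw=0.1420
σ²=wᵀΣw=λ₁·μ_p+λ₂ = 0.094343·0.142 + 0.004972 = 0.018369 ≈ 0.0184

Alcoa (0.3732)


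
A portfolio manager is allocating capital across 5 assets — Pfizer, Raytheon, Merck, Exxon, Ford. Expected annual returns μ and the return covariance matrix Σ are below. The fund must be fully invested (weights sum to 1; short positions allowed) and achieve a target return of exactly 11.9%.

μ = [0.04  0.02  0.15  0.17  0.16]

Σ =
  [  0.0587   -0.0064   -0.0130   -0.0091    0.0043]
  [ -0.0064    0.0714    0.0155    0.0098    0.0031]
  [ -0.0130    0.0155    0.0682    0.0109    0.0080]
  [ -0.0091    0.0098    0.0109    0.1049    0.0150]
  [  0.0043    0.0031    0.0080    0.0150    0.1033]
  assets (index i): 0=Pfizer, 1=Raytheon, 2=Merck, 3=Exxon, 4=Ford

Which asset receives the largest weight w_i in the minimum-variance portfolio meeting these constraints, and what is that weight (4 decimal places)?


p=Σ⁻¹μ = [1.2540  -0.3134  2.1568  1.3716  1.1399]
q=Σ⁻¹𝟙 = [22.2502  11.5320  14.2807  8.0243  6.1371]
a=μᵀp=0.782956  b=𝟙ᵀp=5.608820  c=𝟙ᵀq=62.224317  D=ac−b²=17.260033
λ₁=(c·0.119−b)/D = (62.224317·0.119−5.608820)/17.260033 = 0.104048
λ₂=(a−b·0.119)/D = (0.782956−5.608820·0.119)/17.260033 = 0.006692
w* = 0.104048·p + 0.006692·q:
  w_0 = 0.104048·1.2540 + 0.006692·22.2502 = 0.2794  (Pfizer)
  w_1 = 0.104048·-0.3134 + 0.006692·11.5320 = 0.0446  (Raytheon)
  w_2 = 0.104048·2.1568 + 0.006692·14.2807 = 0.3200  (Merck)
  w_3 = 0.104048·1.3716 + 0.006692·8.0243 = 0.1964  (Exxon)
  w_4 = 0.104048·1.1399 + 0.006692·6.1371 = 0.1597  (Ford)
Σw_i=1.0000  μᵀw=0.1190
σ²=wᵀΣw=λ₁·μ_p+λ₂ = 0.104048·0.119 + 0.006692 = 0.019074 ≈ 0.0191

Merck (0.3200)


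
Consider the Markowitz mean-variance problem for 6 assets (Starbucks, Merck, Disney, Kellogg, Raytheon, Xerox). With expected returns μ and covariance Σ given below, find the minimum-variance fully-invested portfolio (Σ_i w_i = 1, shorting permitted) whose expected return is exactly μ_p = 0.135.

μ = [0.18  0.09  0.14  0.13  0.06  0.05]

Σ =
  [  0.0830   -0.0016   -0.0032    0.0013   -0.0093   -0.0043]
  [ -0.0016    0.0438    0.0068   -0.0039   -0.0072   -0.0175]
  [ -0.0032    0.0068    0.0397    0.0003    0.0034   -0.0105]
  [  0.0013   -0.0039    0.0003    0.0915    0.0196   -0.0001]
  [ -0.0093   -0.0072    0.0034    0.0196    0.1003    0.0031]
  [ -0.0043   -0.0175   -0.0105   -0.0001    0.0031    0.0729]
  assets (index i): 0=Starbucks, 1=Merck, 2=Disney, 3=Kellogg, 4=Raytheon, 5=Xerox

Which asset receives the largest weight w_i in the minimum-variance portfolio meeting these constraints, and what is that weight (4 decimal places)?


p=Σ⁻¹μ = [2.5060  2.5636  3.7514  1.3643  0.5600  1.9675]
q=Σ⁻¹𝟙 = [16.0215  32.1028  26.8693  9.8402  10.1283  25.8217]
a=μᵀp=1.516343  b=𝟙ᵀp=12.712827  c=𝟙ᵀq=120.783822  D=ac−b²=21.533771
λ₁=(c·0.135−b)/D = (120.783822·0.135−12.712827)/21.533771 = 0.166854
λ₂=(a−b·0.135)/D = (1.516343−12.712827·0.135)/21.533771 = -0.009283
w* = 0.166854·p + -0.009283·q:
  w_0 = 0.166854·2.5060 + -0.009283·16.0215 = 0.2694  (Starbucks)
  w_1 = 0.166854·2.5636 + -0.009283·32.1028 = 0.1297  (Merck)
  w_2 = 0.166854·3.7514 + -0.009283·26.8693 = 0.3765  (Disney)
  w_3 = 0.166854·1.3643 + -0.009283·9.8402 = 0.1363  (Kellogg)
  w_4 = 0.166854·0.5600 + -0.009283·10.1283 = -0.0006  (Raytheon)
  w_5 = 0.166854·1.9675 + -0.009283·25.8217 = 0.0886  (Xerox)
Σw_i=1.0000  μᵀw=0.1350
σ²=wᵀΣw=λ₁·μ_p+λ₂ = 0.166854·0.135 + -0.009283 = 0.013243 ≈ 0.0132

Disney (0.3765)


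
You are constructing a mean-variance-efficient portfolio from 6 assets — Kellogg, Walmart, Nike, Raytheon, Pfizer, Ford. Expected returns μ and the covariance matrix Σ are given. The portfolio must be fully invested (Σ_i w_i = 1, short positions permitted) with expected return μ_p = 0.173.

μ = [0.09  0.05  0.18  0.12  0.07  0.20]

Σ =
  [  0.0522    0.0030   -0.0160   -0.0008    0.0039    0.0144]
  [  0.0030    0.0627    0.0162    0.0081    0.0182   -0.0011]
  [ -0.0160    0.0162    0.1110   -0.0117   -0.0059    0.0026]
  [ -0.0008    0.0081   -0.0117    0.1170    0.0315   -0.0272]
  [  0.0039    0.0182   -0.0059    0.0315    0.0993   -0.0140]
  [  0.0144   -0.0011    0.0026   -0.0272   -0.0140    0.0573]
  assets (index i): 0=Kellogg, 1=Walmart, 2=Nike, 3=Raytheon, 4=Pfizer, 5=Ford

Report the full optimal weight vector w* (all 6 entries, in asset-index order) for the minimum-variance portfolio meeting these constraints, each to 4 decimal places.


0.0702  -0.0780  0.2194  0.2241  0.0666  0.4976

u=Σ⁻¹μ = [1.1345  -0.1743  1.9651  2.0263  0.7672  4.2621]
v=Σ⁻¹𝟙 = [16.0075  8.9083  11.1923  11.9009  7.6031  20.5993]
a=μᵀu=1.596383  b=𝟙ᵀu=9.980878  c=𝟙ᵀv=76.211302  D=ac−b²=22.044466
λ₁=(c·0.173−b)/D = (76.211302·0.173−9.980878)/22.044466 = 0.145328
λ₂=(a−b·0.173)/D = (1.596383−9.980878·0.173)/22.044466 = -0.005911
w* = 0.145328·u + -0.005911·v:
  w_0 = 0.145328·1.1345 + -0.005911·16.0075 = 0.0702  (Kellogg)
  w_1 = 0.145328·-0.1743 + -0.005911·8.9083 = -0.0780  (Walmart)
  w_2 = 0.145328·1.9651 + -0.005911·11.1923 = 0.2194  (Nike)
  w_3 = 0.145328·2.0263 + -0.005911·11.9009 = 0.2241  (Raytheon)
  w_4 = 0.145328·0.7672 + -0.005911·7.6031 = 0.0666  (Pfizer)
  w_5 = 0.145328·4.2621 + -0.005911·20.5993 = 0.4976  (Ford)
Σw_i=1.0000  μᵀw=0.1730
σ²=wᵀΣw=λ₁·μ_p+λ₂ = 0.145328·0.173 + -0.005911 = 0.019231 ≈ 0.0192


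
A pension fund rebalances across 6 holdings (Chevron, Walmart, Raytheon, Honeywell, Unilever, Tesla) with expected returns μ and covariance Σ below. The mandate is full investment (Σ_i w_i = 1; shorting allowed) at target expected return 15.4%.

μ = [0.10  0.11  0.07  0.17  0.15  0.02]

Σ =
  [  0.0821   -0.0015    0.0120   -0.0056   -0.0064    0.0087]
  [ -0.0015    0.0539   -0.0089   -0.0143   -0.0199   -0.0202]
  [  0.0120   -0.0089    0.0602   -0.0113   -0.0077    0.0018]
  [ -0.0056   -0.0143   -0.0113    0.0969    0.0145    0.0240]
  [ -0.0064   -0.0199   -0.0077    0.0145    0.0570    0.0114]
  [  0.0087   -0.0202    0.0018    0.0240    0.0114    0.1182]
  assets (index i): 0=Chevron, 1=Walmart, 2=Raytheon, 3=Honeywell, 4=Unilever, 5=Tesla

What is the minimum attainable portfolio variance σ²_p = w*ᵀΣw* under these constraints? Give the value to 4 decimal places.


0.0181

p=Σ⁻¹μ = [1.4149  4.6094  2.5102  2.1909  4.1883  -0.0342]
q=Σ⁻¹𝟙 = [11.5190  41.8681  26.8515  13.3934  31.9633  8.5564]
a=μᵀp=1.824252  b=𝟙ᵀp=14.879493  c=𝟙ᵀq=134.151652  D=ac−b²=23.327071
λ₁=(c·0.154−b)/D = (134.151652·0.154−14.879493)/23.327071 = 0.247775
λ₂=(a−b·0.154)/D = (1.824252−14.879493·0.154)/23.327071 = -0.020028
w* = 0.247775·p + -0.020028·q:
  w_0 = 0.247775·1.4149 + -0.020028·11.5190 = 0.1199  (Chevron)
  w_1 = 0.247775·4.6094 + -0.020028·41.8681 = 0.3036  (Walmart)
  w_2 = 0.247775·2.5102 + -0.020028·26.8515 = 0.0842  (Raytheon)
  w_3 = 0.247775·2.1909 + -0.020028·13.3934 = 0.2746  (Honeywell)
  w_4 = 0.247775·4.1883 + -0.020028·31.9633 = 0.3976  (Unilever)
  w_5 = 0.247775·-0.0342 + -0.020028·8.5564 = -0.1798  (Tesla)
Σw_i=1.0000  μᵀw=0.1540
σ²=wᵀΣw=λ₁·μ_p+λ₂ = 0.247775·0.154 + -0.020028 = 0.018130 ≈ 0.0181


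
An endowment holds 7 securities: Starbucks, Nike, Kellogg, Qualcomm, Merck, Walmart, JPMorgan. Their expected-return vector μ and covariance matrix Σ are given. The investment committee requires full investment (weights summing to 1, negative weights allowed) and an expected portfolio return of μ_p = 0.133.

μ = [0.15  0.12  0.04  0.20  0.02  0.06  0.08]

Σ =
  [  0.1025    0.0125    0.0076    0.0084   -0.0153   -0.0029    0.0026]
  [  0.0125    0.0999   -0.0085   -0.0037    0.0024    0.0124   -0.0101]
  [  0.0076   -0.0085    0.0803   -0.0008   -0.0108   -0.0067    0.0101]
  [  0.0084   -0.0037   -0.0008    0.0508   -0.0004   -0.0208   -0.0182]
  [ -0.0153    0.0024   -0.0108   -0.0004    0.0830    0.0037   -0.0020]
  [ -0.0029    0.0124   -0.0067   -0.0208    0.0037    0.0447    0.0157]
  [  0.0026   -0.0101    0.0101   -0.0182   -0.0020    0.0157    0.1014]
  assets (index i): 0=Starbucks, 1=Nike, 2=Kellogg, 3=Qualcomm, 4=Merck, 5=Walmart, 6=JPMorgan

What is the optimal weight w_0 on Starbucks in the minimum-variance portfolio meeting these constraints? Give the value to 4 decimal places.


0.0701

u=Σ⁻¹μ = [0.9289  1.0624  0.7510  5.7353  0.3868  3.3981  1.3071]
v=Σ⁻¹𝟙 = [7.2926  8.1659  16.5981  37.8421  14.1490  35.8686  10.3527]
a=μᵀu=1.760095  b=𝟙ᵀu=13.569456  c=𝟙ᵀv=130.268980  D=ac−b²=45.155691
λ₁=(c·0.133−b)/D = (130.268980·0.133−13.569456)/45.155691 = 0.083186
λ₂=(a−b·0.133)/D = (1.760095−13.569456·0.133)/45.155691 = -0.000989
w* = 0.083186·u + -0.000989·v:
  w_0 = 0.083186·0.9289 + -0.000989·7.2926 = 0.0701  (Starbucks)
  w_1 = 0.083186·1.0624 + -0.000989·8.1659 = 0.0803  (Nike)
  w_2 = 0.083186·0.7510 + -0.000989·16.5981 = 0.0461  (Kellogg)
  w_3 = 0.083186·5.7353 + -0.000989·37.8421 = 0.4397  (Qualcomm)
  w_4 = 0.083186·0.3868 + -0.000989·14.1490 = 0.0182  (Merck)
  w_5 = 0.083186·3.3981 + -0.000989·35.8686 = 0.2472  (Walmart)
  w_6 = 0.083186·1.3071 + -0.000989·10.3527 = 0.0985  (JPMorgan)
Σw_i=1.0000  μᵀw=0.1330
σ²=wᵀΣw=λ₁·μ_p+λ₂ = 0.083186·0.133 + -0.000989 = 0.010075 ≈ 0.0101


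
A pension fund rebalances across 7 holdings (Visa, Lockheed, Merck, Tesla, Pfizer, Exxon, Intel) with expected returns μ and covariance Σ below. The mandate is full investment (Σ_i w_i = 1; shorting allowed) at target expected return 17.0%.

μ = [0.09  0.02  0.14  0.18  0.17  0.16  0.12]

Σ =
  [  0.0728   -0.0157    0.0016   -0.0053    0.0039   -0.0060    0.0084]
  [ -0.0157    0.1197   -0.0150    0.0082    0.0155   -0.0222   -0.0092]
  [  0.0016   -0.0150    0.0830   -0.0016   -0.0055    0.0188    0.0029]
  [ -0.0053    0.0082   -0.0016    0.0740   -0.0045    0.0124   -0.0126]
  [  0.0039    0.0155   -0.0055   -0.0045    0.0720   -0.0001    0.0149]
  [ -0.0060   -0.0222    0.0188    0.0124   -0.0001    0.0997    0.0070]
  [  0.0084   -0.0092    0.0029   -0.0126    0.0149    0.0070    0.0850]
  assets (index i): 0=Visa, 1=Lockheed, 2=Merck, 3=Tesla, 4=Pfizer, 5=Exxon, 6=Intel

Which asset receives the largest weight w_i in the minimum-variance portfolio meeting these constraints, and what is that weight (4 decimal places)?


Tesla (0.3447)

x=Σ⁻¹μ = [1.2986  0.3493  1.6513  2.6880  2.2668  1.0344  1.1808]
y=Σ⁻¹𝟙 = [16.0982  12.1940  12.5195  14.5507  10.0477  8.7998  10.7374]
a=μᵀx=1.531438  b=𝟙ᵀx=10.469157  c=𝟙ᵀy=84.947424  D=ac−b²=20.488496
λ₁=(c·0.170−b)/D = (84.947424·0.170−10.469157)/20.488496 = 0.193860
λ₂=(a−b·0.170)/D = (1.531438−10.469157·0.170)/20.488496 = -0.012120
w* = 0.193860·x + -0.012120·y:
  w_0 = 0.193860·1.2986 + -0.012120·16.0982 = 0.0566  (Visa)
  w_1 = 0.193860·0.3493 + -0.012120·12.1940 = -0.0801  (Lockheed)
  w_2 = 0.193860·1.6513 + -0.012120·12.5195 = 0.1684  (Merck)
  w_3 = 0.193860·2.6880 + -0.012120·14.5507 = 0.3447  (Tesla)
  w_4 = 0.193860·2.2668 + -0.012120·10.0477 = 0.3177  (Pfizer)
  w_5 = 0.193860·1.0344 + -0.012120·8.7998 = 0.0939  (Exxon)
  w_6 = 0.193860·1.1808 + -0.012120·10.7374 = 0.0988  (Intel)
Σw_i=1.0000  μᵀw=0.1700
σ²=wᵀΣw=λ₁·μ_p+λ₂ = 0.193860·0.170 + -0.012120 = 0.020836 ≈ 0.0208


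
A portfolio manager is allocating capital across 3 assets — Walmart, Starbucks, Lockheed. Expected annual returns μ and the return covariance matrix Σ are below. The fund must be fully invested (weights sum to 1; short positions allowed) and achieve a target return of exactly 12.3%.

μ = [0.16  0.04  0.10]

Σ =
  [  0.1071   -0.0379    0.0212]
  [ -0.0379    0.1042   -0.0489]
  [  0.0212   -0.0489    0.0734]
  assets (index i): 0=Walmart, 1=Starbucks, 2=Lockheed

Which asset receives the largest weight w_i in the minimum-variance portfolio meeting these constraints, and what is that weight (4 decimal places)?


Walmart (0.5636)

g=Σ⁻¹μ = [1.7888  2.0825  2.2331]
h=Σ⁻¹𝟙 = [13.5824  27.7728  28.2036]
a=μᵀg=0.592826  b=𝟙ᵀg=6.104456  c=𝟙ᵀh=69.558826  D=ac−b²=3.971894
λ₁=(c·0.123−b)/D = (69.558826·0.123−6.104456)/3.971894 = 0.617156
λ₂=(a−b·0.123)/D = (0.592826−6.104456·0.123)/3.971894 = -0.039785
w* = 0.617156·g + -0.039785·h:
  w_0 = 0.617156·1.7888 + -0.039785·13.5824 = 0.5636  (Walmart)
  w_1 = 0.617156·2.0825 + -0.039785·27.7728 = 0.1803  (Starbucks)
  w_2 = 0.617156·2.2331 + -0.039785·28.2036 = 0.2561  (Lockheed)
Σw_i=1.0000  μᵀw=0.1230
σ²=wᵀΣw=λ₁·μ_p+λ₂ = 0.617156·0.123 + -0.039785 = 0.036125 ≈ 0.0361
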